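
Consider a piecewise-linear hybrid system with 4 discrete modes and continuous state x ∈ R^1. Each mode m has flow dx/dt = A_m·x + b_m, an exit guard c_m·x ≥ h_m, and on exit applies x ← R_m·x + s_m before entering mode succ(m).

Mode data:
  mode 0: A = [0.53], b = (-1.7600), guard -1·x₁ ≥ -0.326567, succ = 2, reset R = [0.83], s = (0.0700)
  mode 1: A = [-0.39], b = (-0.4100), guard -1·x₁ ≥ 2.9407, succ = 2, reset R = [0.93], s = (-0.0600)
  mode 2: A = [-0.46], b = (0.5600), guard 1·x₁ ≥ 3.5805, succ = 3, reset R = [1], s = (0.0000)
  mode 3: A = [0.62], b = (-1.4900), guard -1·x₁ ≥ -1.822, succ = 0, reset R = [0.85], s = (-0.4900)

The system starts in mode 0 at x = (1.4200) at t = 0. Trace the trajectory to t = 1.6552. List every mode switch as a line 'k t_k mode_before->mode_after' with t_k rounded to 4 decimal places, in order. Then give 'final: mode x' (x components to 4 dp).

1 0.8574 0->2
final: 2 0.6102

Mode 0: guard c·x = -0.3266 hit at Δt = 0.8574 (t = 0.8574), x⁻ = (0.3266) → reset → x⁺ = (0.3411), jump to mode 2
Mode 2: flow for 0.7978 to horizon, guard not reached → x = (0.6102)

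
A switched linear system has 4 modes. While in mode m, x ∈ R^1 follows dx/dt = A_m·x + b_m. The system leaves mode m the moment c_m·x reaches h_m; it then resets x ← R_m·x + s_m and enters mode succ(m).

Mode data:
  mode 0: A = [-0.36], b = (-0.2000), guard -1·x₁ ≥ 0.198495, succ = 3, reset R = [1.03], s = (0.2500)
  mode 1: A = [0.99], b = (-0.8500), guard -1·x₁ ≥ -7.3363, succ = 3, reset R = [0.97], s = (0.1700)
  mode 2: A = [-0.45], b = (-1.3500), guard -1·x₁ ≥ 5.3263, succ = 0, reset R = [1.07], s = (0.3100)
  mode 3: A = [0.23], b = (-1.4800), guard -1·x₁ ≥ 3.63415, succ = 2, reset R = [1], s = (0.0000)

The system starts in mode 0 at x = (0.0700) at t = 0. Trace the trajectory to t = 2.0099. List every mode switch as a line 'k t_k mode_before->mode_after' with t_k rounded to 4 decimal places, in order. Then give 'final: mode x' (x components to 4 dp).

1 1.5576 0->3
final: 3 -0.6549

Mode 0: guard c·x = 0.1985 hit at Δt = 1.5576 (t = 1.5576), x⁻ = (-0.1985) → reset → x⁺ = (0.0456), jump to mode 3
Mode 3: flow for 0.4523 to horizon, guard not reached → x = (-0.6549)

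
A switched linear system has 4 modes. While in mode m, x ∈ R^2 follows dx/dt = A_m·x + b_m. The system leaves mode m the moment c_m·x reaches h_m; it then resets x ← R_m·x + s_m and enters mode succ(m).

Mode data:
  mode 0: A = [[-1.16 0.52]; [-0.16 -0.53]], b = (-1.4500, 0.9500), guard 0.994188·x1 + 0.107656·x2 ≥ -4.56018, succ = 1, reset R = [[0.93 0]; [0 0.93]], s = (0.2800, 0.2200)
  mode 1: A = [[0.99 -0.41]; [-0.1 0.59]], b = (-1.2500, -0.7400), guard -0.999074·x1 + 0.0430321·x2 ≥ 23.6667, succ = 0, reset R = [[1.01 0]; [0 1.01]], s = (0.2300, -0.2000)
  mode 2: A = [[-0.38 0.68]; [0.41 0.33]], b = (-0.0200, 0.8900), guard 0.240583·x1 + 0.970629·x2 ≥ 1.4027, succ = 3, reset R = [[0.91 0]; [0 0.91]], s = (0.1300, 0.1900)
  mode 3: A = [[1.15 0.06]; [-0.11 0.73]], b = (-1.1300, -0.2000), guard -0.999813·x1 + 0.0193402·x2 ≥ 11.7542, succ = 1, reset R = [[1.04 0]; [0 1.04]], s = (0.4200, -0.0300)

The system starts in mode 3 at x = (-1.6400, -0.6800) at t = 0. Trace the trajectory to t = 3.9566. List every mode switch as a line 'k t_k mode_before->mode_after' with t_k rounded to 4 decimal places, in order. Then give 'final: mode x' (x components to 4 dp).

Mode 3: guard c·x = 11.7542 hit at Δt = 1.3634 (t = 1.3634), x⁻ = (-11.7779, -1.1102) → reset → x⁺ = (-11.8290, -1.1846), jump to mode 1
Mode 1: guard c·x = 23.6667 hit at Δt = 0.6715 (t = 2.0349), x⁻ = (-23.7313, -0.9913) → reset → x⁺ = (-23.7386, -1.2012), jump to mode 0
Mode 0: guard c·x = -4.5602 hit at Δt = 1.4664 (t = 3.5013), x⁻ = (-4.8219, 2.1709) → reset → x⁺ = (-4.2044, 2.2390), jump to mode 1
Mode 1: flow for 0.4553 to horizon, guard not reached → x = (-7.9057, 2.8467)

1 1.3634 3->1
2 2.0349 1->0
3 3.5013 0->1
final: 1 -7.9057 2.8467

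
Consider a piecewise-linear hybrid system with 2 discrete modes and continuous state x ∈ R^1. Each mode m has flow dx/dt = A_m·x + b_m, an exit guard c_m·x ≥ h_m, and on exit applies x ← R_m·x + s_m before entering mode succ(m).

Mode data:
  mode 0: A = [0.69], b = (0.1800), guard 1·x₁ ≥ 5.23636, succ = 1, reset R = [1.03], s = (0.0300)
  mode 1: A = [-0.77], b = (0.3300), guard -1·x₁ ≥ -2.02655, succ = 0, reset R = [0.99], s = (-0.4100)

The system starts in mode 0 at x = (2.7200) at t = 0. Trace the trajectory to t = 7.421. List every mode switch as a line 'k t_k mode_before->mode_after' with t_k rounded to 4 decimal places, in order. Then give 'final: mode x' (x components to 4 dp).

1 0.8870 0->1
2 2.3671 1->0
3 3.9398 0->1
4 5.4199 1->0
5 6.9927 0->1
final: 1 4.0202

Mode 0: guard c·x = 5.2364 hit at Δt = 0.8870 (t = 0.8870), x⁻ = (5.2364) → reset → x⁺ = (5.4235), jump to mode 1
Mode 1: guard c·x = -2.0265 hit at Δt = 1.4801 (t = 2.3671), x⁻ = (2.0265) → reset → x⁺ = (1.5963), jump to mode 0
Mode 0: guard c·x = 5.2364 hit at Δt = 1.5728 (t = 3.9398), x⁻ = (5.2364) → reset → x⁺ = (5.4235), jump to mode 1
Mode 1: guard c·x = -2.0265 hit at Δt = 1.4801 (t = 5.4199), x⁻ = (2.0265) → reset → x⁺ = (1.5963), jump to mode 0
Mode 0: guard c·x = 5.2364 hit at Δt = 1.5728 (t = 6.9927), x⁻ = (5.2364) → reset → x⁺ = (5.4235), jump to mode 1
Mode 1: flow for 0.4283 to horizon, guard not reached → x = (4.0202)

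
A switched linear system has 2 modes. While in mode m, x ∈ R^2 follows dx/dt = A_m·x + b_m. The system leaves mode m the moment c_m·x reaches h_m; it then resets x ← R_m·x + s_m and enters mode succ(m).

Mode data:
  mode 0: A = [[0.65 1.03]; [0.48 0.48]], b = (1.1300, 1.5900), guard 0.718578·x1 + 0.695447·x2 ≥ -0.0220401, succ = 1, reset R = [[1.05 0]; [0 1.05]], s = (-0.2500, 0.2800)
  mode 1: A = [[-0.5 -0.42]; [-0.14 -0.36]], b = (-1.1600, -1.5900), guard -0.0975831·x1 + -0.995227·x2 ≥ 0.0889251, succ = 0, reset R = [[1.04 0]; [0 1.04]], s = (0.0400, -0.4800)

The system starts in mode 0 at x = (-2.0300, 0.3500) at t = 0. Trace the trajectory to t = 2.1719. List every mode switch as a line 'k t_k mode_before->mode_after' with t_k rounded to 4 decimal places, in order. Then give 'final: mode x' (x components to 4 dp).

Mode 0: guard c·x = -0.0220 hit at Δt = 0.8965 (t = 0.8965), x⁻ = (-1.3320, 1.3446) → reset → x⁺ = (-1.6486, 1.6918), jump to mode 1
Mode 1: guard c·x = 0.0889 hit at Δt = 0.9679 (t = 1.8644), x⁻ = (-2.1619, 0.1226) → reset → x⁺ = (-2.2084, -0.3525), jump to mode 0
Mode 0: flow for 0.3075 to horizon, guard not reached → x = (-2.4179, -0.2491)

1 0.8965 0->1
2 1.8644 1->0
final: 0 -2.4179 -0.2491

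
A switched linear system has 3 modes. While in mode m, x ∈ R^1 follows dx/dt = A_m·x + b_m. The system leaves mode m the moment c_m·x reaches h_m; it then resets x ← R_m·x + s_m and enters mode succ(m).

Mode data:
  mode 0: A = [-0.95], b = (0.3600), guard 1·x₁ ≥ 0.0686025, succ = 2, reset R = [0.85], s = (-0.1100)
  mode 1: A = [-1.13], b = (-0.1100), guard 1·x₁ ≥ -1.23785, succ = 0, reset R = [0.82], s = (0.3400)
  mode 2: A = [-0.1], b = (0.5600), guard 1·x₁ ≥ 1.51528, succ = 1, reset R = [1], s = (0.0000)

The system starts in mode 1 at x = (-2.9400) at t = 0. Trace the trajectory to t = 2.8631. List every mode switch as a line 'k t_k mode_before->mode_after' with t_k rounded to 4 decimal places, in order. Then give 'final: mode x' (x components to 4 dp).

Mode 1: guard c·x = -1.2378 hit at Δt = 0.8082 (t = 0.8082), x⁻ = (-1.2379) → reset → x⁺ = (-0.6750), jump to mode 0
Mode 0: guard c·x = 0.0686 hit at Δt = 1.2870 (t = 2.0952), x⁻ = (0.0686) → reset → x⁺ = (-0.0517), jump to mode 2
Mode 2: flow for 0.7679 to horizon, guard not reached → x = (0.3661)

1 0.8082 1->0
2 2.0952 0->2
final: 2 0.3661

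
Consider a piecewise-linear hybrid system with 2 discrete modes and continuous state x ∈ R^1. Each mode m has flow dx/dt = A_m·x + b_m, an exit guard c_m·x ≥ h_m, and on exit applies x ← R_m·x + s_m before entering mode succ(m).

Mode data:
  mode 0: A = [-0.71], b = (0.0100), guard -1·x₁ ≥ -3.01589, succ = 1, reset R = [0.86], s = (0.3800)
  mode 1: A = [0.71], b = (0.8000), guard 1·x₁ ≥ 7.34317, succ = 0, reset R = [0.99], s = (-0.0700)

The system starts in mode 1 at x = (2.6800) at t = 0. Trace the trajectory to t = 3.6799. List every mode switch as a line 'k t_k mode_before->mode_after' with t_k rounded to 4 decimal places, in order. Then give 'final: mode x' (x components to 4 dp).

Mode 1: guard c·x = 7.3432 hit at Δt = 1.1264 (t = 1.1264), x⁻ = (7.3432) → reset → x⁺ = (7.1997), jump to mode 0
Mode 0: guard c·x = -3.0159 hit at Δt = 1.2294 (t = 2.3558), x⁻ = (3.0159) → reset → x⁺ = (2.9737), jump to mode 1
Mode 1: guard c·x = 7.3432 hit at Δt = 1.0217 (t = 3.3775), x⁻ = (7.3432) → reset → x⁺ = (7.1997), jump to mode 0
Mode 0: flow for 0.3024 to horizon, guard not reached → x = (5.8115)

1 1.1264 1->0
2 2.3558 0->1
3 3.3775 1->0
final: 0 5.8115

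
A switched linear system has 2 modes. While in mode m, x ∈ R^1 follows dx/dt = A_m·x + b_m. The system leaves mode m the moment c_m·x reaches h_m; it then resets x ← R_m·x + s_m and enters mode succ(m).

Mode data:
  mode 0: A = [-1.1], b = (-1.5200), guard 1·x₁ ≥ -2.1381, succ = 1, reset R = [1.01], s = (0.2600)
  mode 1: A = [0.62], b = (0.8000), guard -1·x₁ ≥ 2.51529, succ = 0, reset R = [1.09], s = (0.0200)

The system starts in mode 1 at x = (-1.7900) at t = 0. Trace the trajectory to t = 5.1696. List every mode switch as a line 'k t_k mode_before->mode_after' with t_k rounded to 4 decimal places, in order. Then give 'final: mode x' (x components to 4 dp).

1 1.4463 1->0
2 1.9662 0->1
3 3.0930 1->0
4 3.6129 0->1
5 4.7396 1->0
final: 0 -2.2167

Mode 1: guard c·x = 2.5153 hit at Δt = 1.4463 (t = 1.4463), x⁻ = (-2.5153) → reset → x⁺ = (-2.7217), jump to mode 0
Mode 0: guard c·x = -2.1381 hit at Δt = 0.5199 (t = 1.9662), x⁻ = (-2.1381) → reset → x⁺ = (-1.8995), jump to mode 1
Mode 1: guard c·x = 2.5153 hit at Δt = 1.1268 (t = 3.0930), x⁻ = (-2.5153) → reset → x⁺ = (-2.7217), jump to mode 0
Mode 0: guard c·x = -2.1381 hit at Δt = 0.5199 (t = 3.6129), x⁻ = (-2.1381) → reset → x⁺ = (-1.8995), jump to mode 1
Mode 1: guard c·x = 2.5153 hit at Δt = 1.1268 (t = 4.7396), x⁻ = (-2.5153) → reset → x⁺ = (-2.7217), jump to mode 0
Mode 0: flow for 0.4300 to horizon, guard not reached → x = (-2.2167)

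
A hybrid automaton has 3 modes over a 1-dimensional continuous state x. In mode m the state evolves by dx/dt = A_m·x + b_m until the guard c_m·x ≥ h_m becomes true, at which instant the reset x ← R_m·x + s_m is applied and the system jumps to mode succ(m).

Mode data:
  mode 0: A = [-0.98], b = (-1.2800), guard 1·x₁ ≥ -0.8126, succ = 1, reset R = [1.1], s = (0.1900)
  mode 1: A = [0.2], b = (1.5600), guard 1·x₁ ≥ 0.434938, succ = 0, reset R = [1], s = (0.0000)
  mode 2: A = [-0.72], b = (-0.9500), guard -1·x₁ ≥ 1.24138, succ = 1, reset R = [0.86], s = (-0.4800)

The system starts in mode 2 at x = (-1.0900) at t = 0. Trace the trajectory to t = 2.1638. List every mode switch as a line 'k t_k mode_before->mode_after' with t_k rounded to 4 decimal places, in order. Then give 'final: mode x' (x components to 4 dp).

1 1.4974 2->1
final: 1 -0.6562

Mode 2: guard c·x = 1.2414 hit at Δt = 1.4974 (t = 1.4974), x⁻ = (-1.2414) → reset → x⁺ = (-1.5476), jump to mode 1
Mode 1: flow for 0.6664 to horizon, guard not reached → x = (-0.6562)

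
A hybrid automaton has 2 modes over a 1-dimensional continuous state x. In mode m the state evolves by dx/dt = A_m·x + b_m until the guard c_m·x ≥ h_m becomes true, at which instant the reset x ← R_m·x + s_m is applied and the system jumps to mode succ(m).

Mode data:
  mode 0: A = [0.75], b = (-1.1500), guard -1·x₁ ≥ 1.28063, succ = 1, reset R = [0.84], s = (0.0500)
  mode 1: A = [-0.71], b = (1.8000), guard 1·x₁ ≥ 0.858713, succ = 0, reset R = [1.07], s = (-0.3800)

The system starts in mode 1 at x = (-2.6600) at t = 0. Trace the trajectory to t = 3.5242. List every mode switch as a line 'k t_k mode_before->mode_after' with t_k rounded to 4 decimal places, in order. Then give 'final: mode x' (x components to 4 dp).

Mode 1: guard c·x = 0.8587 hit at Δt = 1.5930 (t = 1.5930), x⁻ = (0.8587) → reset → x⁺ = (0.5388), jump to mode 0
Mode 0: guard c·x = 1.2806 hit at Δt = 1.3868 (t = 2.9798), x⁻ = (-1.2806) → reset → x⁺ = (-1.0257), jump to mode 1
Mode 1: flow for 0.5444 to horizon, guard not reached → x = (0.1159)

1 1.5930 1->0
2 2.9798 0->1
final: 1 0.1159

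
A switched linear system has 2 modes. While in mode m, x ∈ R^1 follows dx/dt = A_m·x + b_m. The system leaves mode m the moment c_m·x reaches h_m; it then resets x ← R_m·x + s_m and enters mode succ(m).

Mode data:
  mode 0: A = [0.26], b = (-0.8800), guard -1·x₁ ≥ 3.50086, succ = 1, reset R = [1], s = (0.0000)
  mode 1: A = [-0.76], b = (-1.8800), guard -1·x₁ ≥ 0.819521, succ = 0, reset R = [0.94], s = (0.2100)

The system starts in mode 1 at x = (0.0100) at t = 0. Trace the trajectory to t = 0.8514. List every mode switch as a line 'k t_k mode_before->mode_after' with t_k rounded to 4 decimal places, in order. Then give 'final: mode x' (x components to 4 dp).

Mode 1: guard c·x = 0.8195 hit at Δt = 0.5348 (t = 0.5348), x⁻ = (-0.8195) → reset → x⁺ = (-0.5603), jump to mode 0
Mode 0: flow for 0.3166 to horizon, guard not reached → x = (-0.8988)

1 0.5348 1->0
final: 0 -0.8988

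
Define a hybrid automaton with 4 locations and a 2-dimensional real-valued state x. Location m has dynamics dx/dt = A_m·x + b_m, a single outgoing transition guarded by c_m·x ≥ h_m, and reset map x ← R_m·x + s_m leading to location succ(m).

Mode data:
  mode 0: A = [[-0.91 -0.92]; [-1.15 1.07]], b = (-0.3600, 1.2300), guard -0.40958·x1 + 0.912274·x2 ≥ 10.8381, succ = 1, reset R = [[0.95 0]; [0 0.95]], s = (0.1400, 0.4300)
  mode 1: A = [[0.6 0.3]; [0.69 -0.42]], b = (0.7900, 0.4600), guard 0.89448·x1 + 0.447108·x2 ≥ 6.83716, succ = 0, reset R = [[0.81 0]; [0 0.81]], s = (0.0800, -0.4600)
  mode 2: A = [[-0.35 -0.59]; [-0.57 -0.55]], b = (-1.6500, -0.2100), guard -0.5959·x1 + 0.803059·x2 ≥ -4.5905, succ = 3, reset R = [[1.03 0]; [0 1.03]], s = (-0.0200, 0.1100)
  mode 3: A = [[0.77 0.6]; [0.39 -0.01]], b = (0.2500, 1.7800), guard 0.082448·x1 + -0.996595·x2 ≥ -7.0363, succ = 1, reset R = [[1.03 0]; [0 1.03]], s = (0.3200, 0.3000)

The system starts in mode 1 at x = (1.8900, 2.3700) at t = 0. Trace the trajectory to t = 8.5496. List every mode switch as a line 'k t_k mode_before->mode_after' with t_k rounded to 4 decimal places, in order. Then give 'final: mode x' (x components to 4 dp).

Mode 1: guard c·x = 6.8372 hit at Δt = 0.9836 (t = 0.9836), x⁻ = (5.6528, 3.9831) → reset → x⁺ = (4.6587, 2.7663), jump to mode 0
Mode 0: guard c·x = 10.8381 hit at Δt = 1.4359 (t = 2.4195), x⁻ = (-3.0982, 10.4893) → reset → x⁺ = (-2.8033, 10.3949), jump to mode 1
Mode 1: guard c·x = 6.8372 hit at Δt = 2.6260 (t = 5.0455), x⁻ = (4.9476, 5.3938) → reset → x⁺ = (4.0876, 3.9090), jump to mode 0
Mode 0: guard c·x = 10.8381 hit at Δt = 0.9902 (t = 6.0357), x⁻ = (-2.5570, 10.7323) → reset → x⁺ = (-2.2892, 10.6257), jump to mode 1
Mode 1: guard c·x = 6.8372 hit at Δt = 1.9935 (t = 8.0291), x⁻ = (4.5090, 6.2714) → reset → x⁺ = (3.7323, 4.6198), jump to mode 0
Mode 0: flow for 0.5205 to horizon, guard not reached → x = (-0.0261, 7.3294)

1 0.9836 1->0
2 2.4195 0->1
3 5.0455 1->0
4 6.0357 0->1
5 8.0291 1->0
final: 0 -0.0261 7.3294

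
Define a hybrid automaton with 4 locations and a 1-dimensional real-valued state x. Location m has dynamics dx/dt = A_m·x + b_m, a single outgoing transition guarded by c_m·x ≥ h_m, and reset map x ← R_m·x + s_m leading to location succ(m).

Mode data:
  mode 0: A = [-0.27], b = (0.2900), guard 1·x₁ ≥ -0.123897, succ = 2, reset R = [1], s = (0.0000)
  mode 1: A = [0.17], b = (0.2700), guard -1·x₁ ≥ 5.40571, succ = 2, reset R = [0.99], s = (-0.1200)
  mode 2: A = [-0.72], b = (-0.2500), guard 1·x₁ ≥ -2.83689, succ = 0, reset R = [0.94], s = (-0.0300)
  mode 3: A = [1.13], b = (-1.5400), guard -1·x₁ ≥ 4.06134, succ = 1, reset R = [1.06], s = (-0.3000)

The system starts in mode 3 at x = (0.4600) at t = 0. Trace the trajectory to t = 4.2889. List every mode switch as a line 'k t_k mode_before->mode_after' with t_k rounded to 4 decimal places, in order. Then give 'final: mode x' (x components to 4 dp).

1 1.5868 3->1
2 2.9715 1->2
3 3.9741 2->0
final: 0 -2.3894

Mode 3: guard c·x = 4.0613 hit at Δt = 1.5868 (t = 1.5868), x⁻ = (-4.0613) → reset → x⁺ = (-4.6050), jump to mode 1
Mode 1: guard c·x = 5.4057 hit at Δt = 1.3847 (t = 2.9715), x⁻ = (-5.4057) → reset → x⁺ = (-5.4717), jump to mode 2
Mode 2: guard c·x = -2.8369 hit at Δt = 1.0026 (t = 3.9741), x⁻ = (-2.8369) → reset → x⁺ = (-2.6967), jump to mode 0
Mode 0: flow for 0.3148 to horizon, guard not reached → x = (-2.3894)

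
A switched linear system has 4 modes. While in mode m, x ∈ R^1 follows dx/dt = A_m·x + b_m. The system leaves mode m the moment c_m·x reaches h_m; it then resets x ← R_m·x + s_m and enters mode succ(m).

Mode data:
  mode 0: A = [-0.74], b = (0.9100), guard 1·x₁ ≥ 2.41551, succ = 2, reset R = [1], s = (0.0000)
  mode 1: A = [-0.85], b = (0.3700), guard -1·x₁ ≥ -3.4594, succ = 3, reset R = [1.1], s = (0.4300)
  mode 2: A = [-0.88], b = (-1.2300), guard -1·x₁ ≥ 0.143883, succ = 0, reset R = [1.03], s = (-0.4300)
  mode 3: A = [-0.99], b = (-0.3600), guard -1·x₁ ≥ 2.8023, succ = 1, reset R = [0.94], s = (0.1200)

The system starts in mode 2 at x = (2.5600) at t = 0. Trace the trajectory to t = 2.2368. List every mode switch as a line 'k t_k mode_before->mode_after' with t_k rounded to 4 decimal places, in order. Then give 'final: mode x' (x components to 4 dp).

1 1.3062 2->0
final: 0 0.3217

Mode 2: guard c·x = 0.1439 hit at Δt = 1.3062 (t = 1.3062), x⁻ = (-0.1439) → reset → x⁺ = (-0.5782), jump to mode 0
Mode 0: flow for 0.9306 to horizon, guard not reached → x = (0.3217)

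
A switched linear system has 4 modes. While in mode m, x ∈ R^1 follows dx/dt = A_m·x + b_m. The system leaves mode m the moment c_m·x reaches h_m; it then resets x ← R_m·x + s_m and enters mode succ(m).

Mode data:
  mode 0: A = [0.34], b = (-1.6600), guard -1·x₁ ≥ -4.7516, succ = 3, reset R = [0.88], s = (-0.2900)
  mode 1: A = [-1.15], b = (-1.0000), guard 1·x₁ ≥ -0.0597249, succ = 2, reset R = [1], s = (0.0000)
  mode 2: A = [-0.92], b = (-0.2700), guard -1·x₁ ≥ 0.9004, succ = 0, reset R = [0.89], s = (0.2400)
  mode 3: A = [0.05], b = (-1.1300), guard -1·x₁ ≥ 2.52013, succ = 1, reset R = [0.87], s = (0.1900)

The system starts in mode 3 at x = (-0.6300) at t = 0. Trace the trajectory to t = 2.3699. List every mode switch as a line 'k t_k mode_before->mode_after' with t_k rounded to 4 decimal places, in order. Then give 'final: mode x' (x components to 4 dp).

1 1.5645 3->1
final: 1 -1.3183

Mode 3: guard c·x = 2.5201 hit at Δt = 1.5645 (t = 1.5645), x⁻ = (-2.5201) → reset → x⁺ = (-2.0025), jump to mode 1
Mode 1: flow for 0.8054 to horizon, guard not reached → x = (-1.3183)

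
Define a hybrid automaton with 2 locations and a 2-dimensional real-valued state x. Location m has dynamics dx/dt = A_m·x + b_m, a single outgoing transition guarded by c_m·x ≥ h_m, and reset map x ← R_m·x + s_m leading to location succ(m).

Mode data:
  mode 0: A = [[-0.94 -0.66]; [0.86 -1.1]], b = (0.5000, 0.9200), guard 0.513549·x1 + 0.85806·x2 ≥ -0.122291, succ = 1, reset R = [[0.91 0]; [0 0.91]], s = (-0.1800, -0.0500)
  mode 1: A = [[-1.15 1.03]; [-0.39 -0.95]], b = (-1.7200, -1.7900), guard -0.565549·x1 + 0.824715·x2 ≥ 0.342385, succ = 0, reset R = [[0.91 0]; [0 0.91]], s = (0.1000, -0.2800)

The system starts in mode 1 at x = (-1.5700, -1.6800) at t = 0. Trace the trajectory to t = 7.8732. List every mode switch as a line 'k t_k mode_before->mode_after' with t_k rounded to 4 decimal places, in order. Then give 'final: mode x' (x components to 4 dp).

Mode 1: guard c·x = 0.3424 hit at Δt = 1.0770 (t = 1.0770), x⁻ = (-2.4099, -1.2374) → reset → x⁺ = (-2.0930, -1.4061), jump to mode 0
Mode 0: guard c·x = -0.1223 hit at Δt = 1.1647 (t = 2.2417), x⁻ = (-0.0347, -0.1218) → reset → x⁺ = (-0.2115, -0.1608), jump to mode 1
Mode 1: guard c·x = 0.3424 hit at Δt = 1.9499 (t = 4.1916), x⁻ = (-2.1215, -1.0397) → reset → x⁺ = (-1.8306, -1.2261), jump to mode 0
Mode 0: guard c·x = -0.1223 hit at Δt = 1.0773 (t = 5.2689), x⁻ = (-0.0641, -0.1041) → reset → x⁺ = (-0.2383, -0.1448), jump to mode 1
Mode 1: guard c·x = 0.3424 hit at Δt = 1.9449 (t = 7.2138), x⁻ = (-2.1172, -1.0367) → reset → x⁺ = (-1.8267, -1.2234), jump to mode 0
Mode 0: flow for 0.6594 to horizon, guard not reached → x = (-0.4537, -0.5497)

1 1.0770 1->0
2 2.2417 0->1
3 4.1916 1->0
4 5.2689 0->1
5 7.2138 1->0
final: 0 -0.4537 -0.5497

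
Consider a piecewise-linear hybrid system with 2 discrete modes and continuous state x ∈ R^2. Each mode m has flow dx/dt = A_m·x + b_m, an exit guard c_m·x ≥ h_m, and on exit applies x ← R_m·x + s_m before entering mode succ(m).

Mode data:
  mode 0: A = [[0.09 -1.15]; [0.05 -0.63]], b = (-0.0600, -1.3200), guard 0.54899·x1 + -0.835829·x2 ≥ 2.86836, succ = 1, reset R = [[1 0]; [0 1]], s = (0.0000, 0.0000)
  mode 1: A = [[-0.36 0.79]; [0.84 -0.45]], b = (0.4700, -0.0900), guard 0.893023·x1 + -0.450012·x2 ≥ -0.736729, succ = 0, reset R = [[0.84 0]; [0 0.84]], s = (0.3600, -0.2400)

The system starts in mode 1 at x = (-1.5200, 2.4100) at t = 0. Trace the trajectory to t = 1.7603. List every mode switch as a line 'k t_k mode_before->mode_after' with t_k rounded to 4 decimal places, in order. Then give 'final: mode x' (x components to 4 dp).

Mode 1: guard c·x = -0.7367 hit at Δt = 0.6457 (t = 0.6457), x⁻ = (-0.1114, 1.4161) → reset → x⁺ = (0.2665, 0.9496), jump to mode 0
Mode 0: flow for 1.1146 to horizon, guard not reached → x = (0.0815, -0.5864)

1 0.6457 1->0
final: 0 0.0815 -0.5864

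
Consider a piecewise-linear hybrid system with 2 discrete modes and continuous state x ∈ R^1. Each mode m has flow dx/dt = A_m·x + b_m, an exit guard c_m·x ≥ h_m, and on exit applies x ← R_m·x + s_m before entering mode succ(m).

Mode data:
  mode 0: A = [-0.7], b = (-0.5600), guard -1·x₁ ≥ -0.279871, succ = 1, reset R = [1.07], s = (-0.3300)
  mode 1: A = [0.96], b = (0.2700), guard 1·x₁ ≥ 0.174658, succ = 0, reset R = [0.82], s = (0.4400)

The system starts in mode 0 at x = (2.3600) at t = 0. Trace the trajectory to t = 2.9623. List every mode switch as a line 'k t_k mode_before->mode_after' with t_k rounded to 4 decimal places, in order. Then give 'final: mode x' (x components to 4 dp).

Mode 0: guard c·x = -0.2799 hit at Δt = 1.5339 (t = 1.5339), x⁻ = (0.2799) → reset → x⁺ = (-0.0305), jump to mode 1
Mode 1: guard c·x = 0.1747 hit at Δt = 0.6229 (t = 2.1568), x⁻ = (0.1747) → reset → x⁺ = (0.5832), jump to mode 0
Mode 0: guard c·x = -0.2799 hit at Δt = 0.3537 (t = 2.5105), x⁻ = (0.2799) → reset → x⁺ = (-0.0305), jump to mode 1
Mode 1: flow for 0.4518 to horizon, guard not reached → x = (0.1056)

1 1.5339 0->1
2 2.1568 1->0
3 2.5105 0->1
final: 1 0.1056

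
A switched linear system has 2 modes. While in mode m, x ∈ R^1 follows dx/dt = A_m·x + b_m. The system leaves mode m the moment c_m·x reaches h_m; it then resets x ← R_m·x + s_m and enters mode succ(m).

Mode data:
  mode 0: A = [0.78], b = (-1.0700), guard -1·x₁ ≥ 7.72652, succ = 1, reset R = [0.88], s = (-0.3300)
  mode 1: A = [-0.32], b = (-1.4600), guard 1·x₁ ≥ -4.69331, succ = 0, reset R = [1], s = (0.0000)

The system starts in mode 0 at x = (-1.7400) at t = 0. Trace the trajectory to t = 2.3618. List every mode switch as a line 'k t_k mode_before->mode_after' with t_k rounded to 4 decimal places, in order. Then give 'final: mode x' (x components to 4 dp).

1 1.3755 0->1
final: 1 -6.4346

Mode 0: guard c·x = 7.7265 hit at Δt = 1.3755 (t = 1.3755), x⁻ = (-7.7265) → reset → x⁺ = (-7.1293), jump to mode 1
Mode 1: flow for 0.9863 to horizon, guard not reached → x = (-6.4346)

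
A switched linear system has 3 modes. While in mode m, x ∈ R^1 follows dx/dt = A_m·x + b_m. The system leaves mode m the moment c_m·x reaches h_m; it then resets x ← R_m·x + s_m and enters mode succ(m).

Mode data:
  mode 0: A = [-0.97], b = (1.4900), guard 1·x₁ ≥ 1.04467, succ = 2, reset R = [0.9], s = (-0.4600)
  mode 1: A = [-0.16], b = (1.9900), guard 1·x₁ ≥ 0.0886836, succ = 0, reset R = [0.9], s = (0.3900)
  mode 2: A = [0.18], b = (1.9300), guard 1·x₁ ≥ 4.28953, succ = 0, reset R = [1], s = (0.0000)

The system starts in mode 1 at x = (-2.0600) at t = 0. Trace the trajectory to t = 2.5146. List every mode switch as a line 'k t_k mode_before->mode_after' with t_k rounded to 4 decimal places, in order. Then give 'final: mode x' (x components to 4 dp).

1 1.0026 1->0
2 1.8012 0->2
final: 2 2.0152

Mode 1: guard c·x = 0.0887 hit at Δt = 1.0026 (t = 1.0026), x⁻ = (0.0887) → reset → x⁺ = (0.4698), jump to mode 0
Mode 0: guard c·x = 1.0447 hit at Δt = 0.7986 (t = 1.8012), x⁻ = (1.0447) → reset → x⁺ = (0.4802), jump to mode 2
Mode 2: flow for 0.7134 to horizon, guard not reached → x = (2.0152)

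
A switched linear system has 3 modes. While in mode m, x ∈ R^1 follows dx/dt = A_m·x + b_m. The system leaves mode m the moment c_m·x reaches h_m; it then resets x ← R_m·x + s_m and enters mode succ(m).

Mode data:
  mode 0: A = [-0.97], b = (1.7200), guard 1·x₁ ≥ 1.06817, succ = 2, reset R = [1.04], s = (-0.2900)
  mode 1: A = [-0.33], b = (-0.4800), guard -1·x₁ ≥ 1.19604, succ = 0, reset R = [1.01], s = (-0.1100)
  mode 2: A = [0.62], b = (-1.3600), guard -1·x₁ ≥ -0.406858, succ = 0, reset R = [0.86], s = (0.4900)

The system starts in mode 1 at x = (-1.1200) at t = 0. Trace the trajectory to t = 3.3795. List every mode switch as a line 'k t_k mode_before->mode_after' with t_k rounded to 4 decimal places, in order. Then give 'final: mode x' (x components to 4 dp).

Mode 1: guard c·x = 1.1960 hit at Δt = 0.7814 (t = 0.7814), x⁻ = (-1.1960) → reset → x⁺ = (-1.3180), jump to mode 0
Mode 0: guard c·x = 1.0682 hit at Δt = 1.5238 (t = 2.3052), x⁻ = (1.0682) → reset → x⁺ = (0.8209), jump to mode 2
Mode 2: guard c·x = -0.4069 hit at Δt = 0.4252 (t = 2.7304), x⁻ = (0.4069) → reset → x⁺ = (0.8399), jump to mode 0
Mode 0: guard c·x = 1.0682 hit at Δt = 0.2892 (t = 3.0195), x⁻ = (1.0682) → reset → x⁺ = (0.8209), jump to mode 2
Mode 2: flow for 0.3600 to horizon, guard not reached → x = (0.4777)

1 0.7814 1->0
2 2.3052 0->2
3 2.7304 2->0
4 3.0195 0->2
final: 2 0.4777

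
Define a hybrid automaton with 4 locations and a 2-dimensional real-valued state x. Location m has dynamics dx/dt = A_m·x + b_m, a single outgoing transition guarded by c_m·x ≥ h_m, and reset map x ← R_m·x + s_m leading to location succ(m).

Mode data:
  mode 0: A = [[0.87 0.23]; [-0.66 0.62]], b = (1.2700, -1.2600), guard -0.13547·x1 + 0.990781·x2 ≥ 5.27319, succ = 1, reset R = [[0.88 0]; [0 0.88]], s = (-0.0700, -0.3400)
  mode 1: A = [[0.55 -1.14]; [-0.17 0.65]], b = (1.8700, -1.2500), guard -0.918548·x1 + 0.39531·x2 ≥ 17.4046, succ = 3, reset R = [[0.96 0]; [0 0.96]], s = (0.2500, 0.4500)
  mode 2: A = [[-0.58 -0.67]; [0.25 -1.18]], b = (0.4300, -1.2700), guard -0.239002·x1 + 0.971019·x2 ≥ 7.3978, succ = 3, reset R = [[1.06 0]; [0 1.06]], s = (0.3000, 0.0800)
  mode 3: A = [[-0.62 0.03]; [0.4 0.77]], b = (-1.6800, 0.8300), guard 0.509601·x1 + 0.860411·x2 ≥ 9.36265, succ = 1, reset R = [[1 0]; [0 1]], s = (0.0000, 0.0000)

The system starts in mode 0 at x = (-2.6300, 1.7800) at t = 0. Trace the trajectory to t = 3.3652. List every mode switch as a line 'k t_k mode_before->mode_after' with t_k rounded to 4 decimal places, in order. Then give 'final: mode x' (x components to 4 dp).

1 1.1682 0->1
2 2.4806 1->3
final: 3 -9.1162 13.2383

Mode 0: guard c·x = 5.2732 hit at Δt = 1.1682 (t = 1.1682), x⁻ = (-3.3702, 4.8614) → reset → x⁺ = (-3.0358, 3.9381), jump to mode 1
Mode 1: guard c·x = 17.4046 hit at Δt = 1.3124 (t = 2.4806), x⁻ = (-15.0375, 9.0863) → reset → x⁺ = (-14.1860, 9.1728), jump to mode 3
Mode 3: flow for 0.8846 to horizon, guard not reached → x = (-9.1162, 13.2383)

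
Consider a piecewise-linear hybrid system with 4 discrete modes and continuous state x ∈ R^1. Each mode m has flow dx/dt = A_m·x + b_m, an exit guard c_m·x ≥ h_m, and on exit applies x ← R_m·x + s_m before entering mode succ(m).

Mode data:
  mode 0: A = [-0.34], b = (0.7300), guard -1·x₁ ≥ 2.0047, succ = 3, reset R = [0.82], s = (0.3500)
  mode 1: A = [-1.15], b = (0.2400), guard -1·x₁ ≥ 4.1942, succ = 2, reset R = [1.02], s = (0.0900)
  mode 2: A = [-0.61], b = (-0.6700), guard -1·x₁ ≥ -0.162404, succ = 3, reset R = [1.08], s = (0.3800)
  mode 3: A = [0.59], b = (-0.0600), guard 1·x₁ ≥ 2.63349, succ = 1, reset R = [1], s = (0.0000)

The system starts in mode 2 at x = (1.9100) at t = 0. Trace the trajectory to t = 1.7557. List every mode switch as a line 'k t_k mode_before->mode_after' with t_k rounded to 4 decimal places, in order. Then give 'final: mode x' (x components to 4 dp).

1 1.4257 2->3
final: 3 0.6529

Mode 2: guard c·x = -0.1624 hit at Δt = 1.4257 (t = 1.4257), x⁻ = (0.1624) → reset → x⁺ = (0.5554), jump to mode 3
Mode 3: flow for 0.3300 to horizon, guard not reached → x = (0.6529)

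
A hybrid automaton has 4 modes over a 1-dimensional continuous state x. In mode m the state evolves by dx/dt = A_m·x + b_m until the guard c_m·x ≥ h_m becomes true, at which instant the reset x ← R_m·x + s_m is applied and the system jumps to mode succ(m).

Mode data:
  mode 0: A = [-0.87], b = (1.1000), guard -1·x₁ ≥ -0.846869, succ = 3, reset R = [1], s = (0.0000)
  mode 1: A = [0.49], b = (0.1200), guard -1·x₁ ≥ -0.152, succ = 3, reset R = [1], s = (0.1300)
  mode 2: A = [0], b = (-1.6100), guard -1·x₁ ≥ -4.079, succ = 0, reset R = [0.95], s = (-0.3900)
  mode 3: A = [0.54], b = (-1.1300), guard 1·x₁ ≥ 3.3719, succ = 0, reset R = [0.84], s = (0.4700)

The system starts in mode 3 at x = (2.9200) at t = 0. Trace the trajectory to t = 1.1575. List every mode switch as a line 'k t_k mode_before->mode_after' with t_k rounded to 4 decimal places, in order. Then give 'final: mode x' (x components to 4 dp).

1 0.8070 3->0
final: 0 2.7667

Mode 3: guard c·x = 3.3719 hit at Δt = 0.8070 (t = 0.8070), x⁻ = (3.3719) → reset → x⁺ = (3.3024), jump to mode 0
Mode 0: flow for 0.3505 to horizon, guard not reached → x = (2.7667)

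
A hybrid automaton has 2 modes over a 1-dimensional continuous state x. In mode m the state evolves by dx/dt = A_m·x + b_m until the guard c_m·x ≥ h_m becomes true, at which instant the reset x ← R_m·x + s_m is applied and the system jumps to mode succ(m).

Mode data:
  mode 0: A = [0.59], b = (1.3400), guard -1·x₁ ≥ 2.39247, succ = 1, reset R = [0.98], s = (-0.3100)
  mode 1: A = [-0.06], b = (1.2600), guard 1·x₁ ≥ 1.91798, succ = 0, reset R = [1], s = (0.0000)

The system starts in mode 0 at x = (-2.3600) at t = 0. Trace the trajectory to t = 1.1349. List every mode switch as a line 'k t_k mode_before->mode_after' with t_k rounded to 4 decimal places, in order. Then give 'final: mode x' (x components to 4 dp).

1 0.5281 0->1
final: 1 -1.8089

Mode 0: guard c·x = 2.3925 hit at Δt = 0.5281 (t = 0.5281), x⁻ = (-2.3925) → reset → x⁺ = (-2.6546), jump to mode 1
Mode 1: flow for 0.6068 to horizon, guard not reached → x = (-1.8089)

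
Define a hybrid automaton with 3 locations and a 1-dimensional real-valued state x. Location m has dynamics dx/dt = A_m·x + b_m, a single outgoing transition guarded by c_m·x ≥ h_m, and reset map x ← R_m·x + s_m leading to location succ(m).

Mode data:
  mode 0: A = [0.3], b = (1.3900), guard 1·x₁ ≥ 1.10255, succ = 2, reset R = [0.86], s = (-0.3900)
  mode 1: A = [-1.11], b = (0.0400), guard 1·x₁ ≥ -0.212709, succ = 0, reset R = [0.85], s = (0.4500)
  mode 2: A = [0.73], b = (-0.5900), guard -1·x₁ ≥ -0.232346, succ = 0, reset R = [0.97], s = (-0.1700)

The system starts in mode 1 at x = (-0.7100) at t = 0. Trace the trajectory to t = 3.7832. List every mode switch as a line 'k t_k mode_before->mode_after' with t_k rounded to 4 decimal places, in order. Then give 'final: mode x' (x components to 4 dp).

1 0.9895 1->0
2 1.5128 0->2
3 2.6557 2->0
4 3.3277 0->2
final: 2 0.4596

Mode 1: guard c·x = -0.2127 hit at Δt = 0.9895 (t = 0.9895), x⁻ = (-0.2127) → reset → x⁺ = (0.2692), jump to mode 0
Mode 0: guard c·x = 1.1025 hit at Δt = 0.5233 (t = 1.5128), x⁻ = (1.1025) → reset → x⁺ = (0.5582), jump to mode 2
Mode 2: guard c·x = -0.2323 hit at Δt = 1.1429 (t = 2.6557), x⁻ = (0.2323) → reset → x⁺ = (0.0554), jump to mode 0
Mode 0: guard c·x = 1.1025 hit at Δt = 0.6719 (t = 3.3277), x⁻ = (1.1025) → reset → x⁺ = (0.5582), jump to mode 2
Mode 2: flow for 0.4555 to horizon, guard not reached → x = (0.4596)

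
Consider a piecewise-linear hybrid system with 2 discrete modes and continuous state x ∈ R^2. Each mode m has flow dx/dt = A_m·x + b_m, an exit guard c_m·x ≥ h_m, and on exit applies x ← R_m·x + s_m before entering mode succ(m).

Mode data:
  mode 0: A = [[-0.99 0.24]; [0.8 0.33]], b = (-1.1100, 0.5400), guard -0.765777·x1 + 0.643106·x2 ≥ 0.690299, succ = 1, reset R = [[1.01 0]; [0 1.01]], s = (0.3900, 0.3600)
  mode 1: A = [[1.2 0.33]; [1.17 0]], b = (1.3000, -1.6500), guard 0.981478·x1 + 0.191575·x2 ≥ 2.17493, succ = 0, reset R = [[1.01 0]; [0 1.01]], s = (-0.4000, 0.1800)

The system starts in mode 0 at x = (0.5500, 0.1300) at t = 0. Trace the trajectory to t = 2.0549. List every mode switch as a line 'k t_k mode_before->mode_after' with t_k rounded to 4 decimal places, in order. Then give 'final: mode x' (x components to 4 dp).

Mode 0: guard c·x = 0.6903 hit at Δt = 0.7969 (t = 0.7969), x⁻ = (-0.2965, 0.7203) → reset → x⁺ = (0.0905, 1.0875), jump to mode 1
Mode 1: guard c·x = 2.1749 hit at Δt = 0.7415 (t = 1.5384), x⁻ = (2.0817, 0.6877) → reset → x⁺ = (1.7026, 0.8746), jump to mode 0
Mode 0: flow for 0.5165 to horizon, guard not reached → x = (0.7112, 1.8677)

1 0.7969 0->1
2 1.5384 1->0
final: 0 0.7112 1.8677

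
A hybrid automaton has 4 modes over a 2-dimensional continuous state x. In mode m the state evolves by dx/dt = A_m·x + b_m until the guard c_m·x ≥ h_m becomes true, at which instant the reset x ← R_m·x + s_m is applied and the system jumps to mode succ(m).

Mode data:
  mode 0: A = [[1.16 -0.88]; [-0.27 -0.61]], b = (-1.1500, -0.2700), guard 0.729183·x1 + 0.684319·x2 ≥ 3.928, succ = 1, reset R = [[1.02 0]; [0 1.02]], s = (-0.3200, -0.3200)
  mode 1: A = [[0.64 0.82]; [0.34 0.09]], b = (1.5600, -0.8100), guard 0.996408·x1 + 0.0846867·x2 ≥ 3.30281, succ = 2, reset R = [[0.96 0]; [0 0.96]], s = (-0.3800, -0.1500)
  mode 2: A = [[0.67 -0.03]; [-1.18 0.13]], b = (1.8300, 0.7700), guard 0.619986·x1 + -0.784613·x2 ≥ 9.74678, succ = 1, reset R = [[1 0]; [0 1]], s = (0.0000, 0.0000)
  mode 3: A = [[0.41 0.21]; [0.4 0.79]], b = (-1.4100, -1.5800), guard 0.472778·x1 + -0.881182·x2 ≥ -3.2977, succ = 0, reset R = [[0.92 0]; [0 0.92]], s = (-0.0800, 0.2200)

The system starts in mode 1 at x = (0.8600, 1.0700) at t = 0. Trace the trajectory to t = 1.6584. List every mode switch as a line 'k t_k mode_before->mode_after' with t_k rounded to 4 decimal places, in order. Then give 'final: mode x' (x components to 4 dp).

1 0.6493 1->2
final: 2 8.0250 -4.5731

Mode 1: guard c·x = 3.3028 hit at Δt = 0.6493 (t = 0.6493), x⁻ = (3.2266, 1.0365) → reset → x⁺ = (2.7176, 0.8451), jump to mode 2
Mode 2: flow for 1.0091 to horizon, guard not reached → x = (8.0250, -4.5731)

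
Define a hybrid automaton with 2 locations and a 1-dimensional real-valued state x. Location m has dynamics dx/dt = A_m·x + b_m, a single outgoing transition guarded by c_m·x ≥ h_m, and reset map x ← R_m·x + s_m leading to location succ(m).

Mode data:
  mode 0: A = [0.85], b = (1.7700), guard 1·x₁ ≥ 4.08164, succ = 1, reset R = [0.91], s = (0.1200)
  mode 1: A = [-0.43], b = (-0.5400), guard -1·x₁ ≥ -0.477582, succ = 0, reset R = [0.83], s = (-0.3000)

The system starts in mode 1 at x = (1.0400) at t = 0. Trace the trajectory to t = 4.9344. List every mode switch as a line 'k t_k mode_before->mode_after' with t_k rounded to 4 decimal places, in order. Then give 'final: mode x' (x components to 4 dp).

1 0.6535 1->0
2 1.8770 0->1
3 4.3822 1->0
final: 0 1.4016

Mode 1: guard c·x = -0.4776 hit at Δt = 0.6535 (t = 0.6535), x⁻ = (0.4776) → reset → x⁺ = (0.0964), jump to mode 0
Mode 0: guard c·x = 4.0816 hit at Δt = 1.2235 (t = 1.8770), x⁻ = (4.0816) → reset → x⁺ = (3.8343), jump to mode 1
Mode 1: guard c·x = -0.4776 hit at Δt = 2.5052 (t = 4.3822), x⁻ = (0.4776) → reset → x⁺ = (0.0964), jump to mode 0
Mode 0: flow for 0.5522 to horizon, guard not reached → x = (1.4016)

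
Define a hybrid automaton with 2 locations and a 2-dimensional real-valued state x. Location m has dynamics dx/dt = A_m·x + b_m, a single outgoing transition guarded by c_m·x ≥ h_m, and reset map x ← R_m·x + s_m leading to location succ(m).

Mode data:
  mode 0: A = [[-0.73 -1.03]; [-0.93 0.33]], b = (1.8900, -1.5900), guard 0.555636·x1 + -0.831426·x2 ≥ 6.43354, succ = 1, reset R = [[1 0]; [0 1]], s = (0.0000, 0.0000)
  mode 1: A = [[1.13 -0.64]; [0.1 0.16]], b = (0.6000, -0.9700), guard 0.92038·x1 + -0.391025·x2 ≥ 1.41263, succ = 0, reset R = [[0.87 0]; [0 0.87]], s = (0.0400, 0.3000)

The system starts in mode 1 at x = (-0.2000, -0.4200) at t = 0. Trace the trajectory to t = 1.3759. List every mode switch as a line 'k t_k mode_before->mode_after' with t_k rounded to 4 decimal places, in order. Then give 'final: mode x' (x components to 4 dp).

1 0.8162 1->0
final: 0 2.3248 -2.8594

Mode 1: guard c·x = 1.4126 hit at Δt = 0.8162 (t = 0.8162), x⁻ = (0.9815, -1.3025) → reset → x⁺ = (0.8939, -0.8331), jump to mode 0
Mode 0: flow for 0.5597 to horizon, guard not reached → x = (2.3248, -2.8594)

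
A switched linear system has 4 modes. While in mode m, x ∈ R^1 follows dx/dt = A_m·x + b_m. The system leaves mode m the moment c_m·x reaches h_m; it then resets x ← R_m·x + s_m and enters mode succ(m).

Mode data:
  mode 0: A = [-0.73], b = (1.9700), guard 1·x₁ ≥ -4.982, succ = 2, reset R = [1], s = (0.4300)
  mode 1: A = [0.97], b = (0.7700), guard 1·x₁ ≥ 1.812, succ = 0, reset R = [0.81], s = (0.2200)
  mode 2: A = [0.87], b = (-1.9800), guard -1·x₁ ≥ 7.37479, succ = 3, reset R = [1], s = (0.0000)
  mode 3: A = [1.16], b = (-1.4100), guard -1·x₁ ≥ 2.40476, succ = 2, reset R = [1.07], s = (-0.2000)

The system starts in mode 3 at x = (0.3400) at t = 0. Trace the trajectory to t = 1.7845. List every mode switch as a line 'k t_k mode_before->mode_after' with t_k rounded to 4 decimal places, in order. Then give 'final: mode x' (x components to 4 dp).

1 1.2237 3->2
final: 2 -5.9483

Mode 3: guard c·x = 2.4048 hit at Δt = 1.2237 (t = 1.2237), x⁻ = (-2.4048) → reset → x⁺ = (-2.7731), jump to mode 2
Mode 2: flow for 0.5608 to horizon, guard not reached → x = (-5.9483)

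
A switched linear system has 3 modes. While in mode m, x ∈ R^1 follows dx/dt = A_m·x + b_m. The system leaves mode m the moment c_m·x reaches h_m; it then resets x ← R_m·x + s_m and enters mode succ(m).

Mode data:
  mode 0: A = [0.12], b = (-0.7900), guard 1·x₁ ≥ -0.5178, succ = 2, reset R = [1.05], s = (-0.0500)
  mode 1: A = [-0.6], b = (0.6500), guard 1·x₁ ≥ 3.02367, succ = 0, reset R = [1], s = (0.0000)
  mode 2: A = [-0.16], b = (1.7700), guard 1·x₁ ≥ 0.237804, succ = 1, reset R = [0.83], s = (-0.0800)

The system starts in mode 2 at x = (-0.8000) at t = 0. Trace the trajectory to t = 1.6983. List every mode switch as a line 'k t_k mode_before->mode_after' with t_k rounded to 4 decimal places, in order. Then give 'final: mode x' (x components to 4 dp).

1 0.5722 2->1
final: 1 0.5918

Mode 2: guard c·x = 0.2378 hit at Δt = 0.5722 (t = 0.5722), x⁻ = (0.2378) → reset → x⁺ = (0.1174), jump to mode 1
Mode 1: flow for 1.1261 to horizon, guard not reached → x = (0.5918)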